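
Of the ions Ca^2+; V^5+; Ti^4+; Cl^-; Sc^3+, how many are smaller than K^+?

Each ion has 18 electrons. The ranking follows nuclear charge in reverse — greater Z gives a smaller radius. V^5+ (Z=23), Ti^4+ (Z=22), Sc^3+ (Z=21), Ca^2+ (Z=20), K^+ (Z=19), Cl^- (Z=17).
Relative to K^+, the ions that are smaller are V^5+, Ti^4+, Sc^3+, Ca^2+. So 4 are smaller.

4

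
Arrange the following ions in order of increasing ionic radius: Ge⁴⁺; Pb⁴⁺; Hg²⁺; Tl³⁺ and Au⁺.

Ge⁴⁺ < Pb⁴⁺ < Tl³⁺ < Hg²⁺ < Au⁺

Electron counts and nuclear charges: Ge⁴⁺ has 28 e⁻ (Z=32), Pb⁴⁺ has 78 e⁻ (Z=82), Tl³⁺ has 78 e⁻ (Z=81), Hg²⁺ has 78 e⁻ (Z=80), Au⁺ has 78 e⁻ (Z=79). Ge⁴⁺ < Pb⁴⁺ (same group, 2 shells fewer); Pb⁴⁺ < Tl³⁺ (both 78 e⁻, Z=82>81); Tl³⁺ < Hg²⁺ (isoelectronic, higher Z=81 is smaller); Hg²⁺ < Au⁺ (both 78 e⁻, Z=80>79).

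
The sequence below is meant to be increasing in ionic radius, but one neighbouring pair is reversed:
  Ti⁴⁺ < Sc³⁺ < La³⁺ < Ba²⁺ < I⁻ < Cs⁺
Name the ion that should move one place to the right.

I⁻

Scanning neighbour by neighbour, only I⁻/Cs⁺ violates a trend: they are isoelectronic (54 e⁻) and Cs has more protons than I (55 vs 53), making Cs⁺ smaller. That makes I⁻ the one sitting a position early relative to where it belongs.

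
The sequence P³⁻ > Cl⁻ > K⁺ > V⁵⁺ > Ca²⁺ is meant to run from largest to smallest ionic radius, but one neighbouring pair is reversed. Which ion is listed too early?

V⁵⁺

Scanning neighbour by neighbour, only V⁵⁺/Ca²⁺ violates a trend: they are isoelectronic (18 e⁻) and V has more protons than Ca (23 vs 20), making V⁵⁺ smaller. That makes V⁵⁺ the one sitting a position early relative to where it belongs.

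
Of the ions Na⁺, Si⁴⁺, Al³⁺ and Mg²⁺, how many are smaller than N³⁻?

These species are isoelectronic with 10 electrons. The only difference is the number of protons: Si⁴⁺ (Z=14), Al³⁺ (Z=13), Mg²⁺ (Z=12), Na⁺ (Z=11), N³⁻ (Z=7). The strongest nuclear pull (Si⁴⁺) gives the smallest ion.
Placing each against N³⁻: smaller — Si⁴⁺, Al³⁺, Mg²⁺, Na⁺; larger — none. So 4 are smaller.

4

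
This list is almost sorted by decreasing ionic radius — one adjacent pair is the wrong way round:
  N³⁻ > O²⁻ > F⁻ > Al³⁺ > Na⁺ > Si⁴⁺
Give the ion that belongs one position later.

Check each adjacent pair. Al³⁺ and Na⁺ are reversed: both have 10 electrons but Z(Al)=13 > Z(Na)=11, so Al³⁺ should be the smaller of the two. No other neighbouring pair contradicts the periodic trends, so Al³⁺ is the ion listed too early.

Al³⁺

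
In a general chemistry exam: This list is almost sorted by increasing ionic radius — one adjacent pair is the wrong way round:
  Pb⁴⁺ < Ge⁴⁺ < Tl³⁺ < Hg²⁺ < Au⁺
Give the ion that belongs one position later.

Compare adjacent ions: same group and charge — period 4 sits above period 6, so Ge⁴⁺ is smaller — yet in this increasing list Pb⁴⁺ sits before Ge⁴⁺. Nothing else is reversed, so Pb⁴⁺ should move one place to the right.

Pb⁴⁺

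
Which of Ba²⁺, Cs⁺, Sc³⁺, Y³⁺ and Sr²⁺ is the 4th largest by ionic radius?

Y³⁺

Electron counts and nuclear charges: Sc³⁺: 18 e⁻, Z=21, Y³⁺: 36 e⁻, Z=39, Sr²⁺: 36 e⁻, Z=38, Ba²⁺: 54 e⁻, Z=56, Cs⁺: 54 e⁻, Z=55. Sc³⁺ < Y³⁺ (same group, period 4 vs 5); Y³⁺ < Sr²⁺ (both 36 e⁻, Z=39>38); Sr²⁺ < Ba²⁺ (same group, period 5 vs 6); Ba²⁺ < Cs⁺ (isoelectronic, higher Z=56 is smaller).
Ordering: Sc³⁺ < Y³⁺ < Sr²⁺ < Ba²⁺ < Cs⁺. The 4th largest is Y³⁺.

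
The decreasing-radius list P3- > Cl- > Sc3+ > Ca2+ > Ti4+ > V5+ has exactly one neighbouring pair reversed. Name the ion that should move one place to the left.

Scanning neighbour by neighbour, only Sc3+/Ca2+ violates a trend: Sc3+ and Ca2+ share 18 electrons; the higher nuclear charge on Sc (Z=21) contracts it more, so Sc3+ < Ca2+. That makes Ca2+ the one sitting a position late relative to where it belongs.

Ca2+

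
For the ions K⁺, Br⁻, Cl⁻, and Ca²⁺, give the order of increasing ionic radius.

Electron counts and nuclear charges: Ca²⁺ (Z=20, 18 e⁻), K⁺ (Z=19, 18 e⁻), Cl⁻ (Z=17, 18 e⁻), Br⁻ (Z=35, 36 e⁻). Ca²⁺ < K⁺ (both 18 e⁻, Z=20>19); K⁺ < Cl⁻ (isoelectronic, higher Z=19 is smaller); Cl⁻ < Br⁻ (same group, 1 shell fewer).

Ca²⁺ < K⁺ < Cl⁻ < Br⁻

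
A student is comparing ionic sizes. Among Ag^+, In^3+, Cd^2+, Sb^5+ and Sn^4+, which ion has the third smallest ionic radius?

In^3+

All of these have 46 electrons (isoelectronic). With the same electron cloud, the ion with the most protons pulls it in tightest. Nuclear charges: Sb^5+ (Z=51), Sn^4+ (Z=50), In^3+ (Z=49), Cd^2+ (Z=48), Ag^+ (Z=47). Highest Z is smallest.
Ordering: Sb^5+ < Sn^4+ < In^3+ < Cd^2+ < Ag^+. The third smallest is In^3+.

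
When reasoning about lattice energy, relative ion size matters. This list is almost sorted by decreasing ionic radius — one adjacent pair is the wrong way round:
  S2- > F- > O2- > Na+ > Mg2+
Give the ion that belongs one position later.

F-

Scanning neighbour by neighbour, only F-/O2- violates a trend: both have 10 electrons but Z(F)=9 > Z(O)=8, so F- should be the smaller of the two. That makes F- the one sitting a position early relative to where it belongs.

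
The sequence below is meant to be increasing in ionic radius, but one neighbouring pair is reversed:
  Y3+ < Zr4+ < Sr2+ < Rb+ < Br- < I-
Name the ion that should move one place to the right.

Y3+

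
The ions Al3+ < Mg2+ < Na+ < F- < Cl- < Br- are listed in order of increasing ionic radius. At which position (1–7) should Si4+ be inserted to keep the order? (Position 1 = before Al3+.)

Electron counts and nuclear charges: Si4+ has 10 e⁻ (Z=14), Al3+ has 10 e⁻ (Z=13), Mg2+ has 10 e⁻ (Z=12), Na+ has 10 e⁻ (Z=11), F- has 10 e⁻ (Z=9), Cl- has 18 e⁻ (Z=17), Br- has 36 e⁻ (Z=35). Si4+ < Al3+ (both 10 e⁻, Z=14>13); Al3+ < Mg2+ (both 10 e⁻, Z=13>12); Mg2+ < Na+ (both 10 e⁻, Z=12>11); Na+ < F- (isoelectronic, higher Z=11 is smaller); F- < Cl- (same group, 1 shell fewer); Cl- < Br- (same group, period 3 vs 4).
With Si4+ included the full order is Si4+ < Al3+ < Mg2+ < Na+ < F- < Cl- < Br-, so it takes position 1.

1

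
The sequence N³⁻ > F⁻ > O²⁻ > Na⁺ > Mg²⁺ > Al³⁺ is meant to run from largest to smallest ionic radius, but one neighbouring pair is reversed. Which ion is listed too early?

F⁻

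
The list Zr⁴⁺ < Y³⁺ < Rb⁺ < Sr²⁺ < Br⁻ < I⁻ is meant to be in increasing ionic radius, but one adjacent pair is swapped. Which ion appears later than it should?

Sr²⁺

Compare adjacent ions: both have 36 electrons but Z(Sr)=38 > Z(Rb)=37, so Sr²⁺ should be the smaller of the two — yet in this increasing list Rb⁺ sits before Sr²⁺. Nothing else is reversed, so Sr²⁺ should move one place to the left.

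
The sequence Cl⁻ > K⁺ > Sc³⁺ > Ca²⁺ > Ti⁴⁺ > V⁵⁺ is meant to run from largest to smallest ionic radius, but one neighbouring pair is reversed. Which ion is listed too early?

Scanning neighbour by neighbour, only Sc³⁺/Ca²⁺ violates a trend: Sc³⁺ and Ca²⁺ share 18 electrons; the higher nuclear charge on Sc (Z=21) contracts it more, so Sc³⁺ < Ca²⁺. That makes Sc³⁺ the one sitting a position early relative to where it belongs.

Sc³⁺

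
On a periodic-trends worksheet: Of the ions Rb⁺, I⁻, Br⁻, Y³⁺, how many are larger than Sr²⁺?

3

Tabulating Z and e⁻: Y³⁺: 36 e⁻, Z=39, Sr²⁺: 36 e⁻, Z=38, Rb⁺: 36 e⁻, Z=37, Br⁻: 36 e⁻, Z=35, I⁻: 54 e⁻, Z=53. Y³⁺ < Sr²⁺ (isoelectronic, higher Z=39 is smaller); Sr²⁺ < Rb⁺ (isoelectronic, higher Z=38 is smaller); Rb⁺ < Br⁻ (both 36 e⁻, Z=37>35); Br⁻ < I⁻ (same group, period 4 vs 5).
Placing each against Sr²⁺: smaller — Y³⁺; larger — Rb⁺, Br⁻, I⁻. That's 3.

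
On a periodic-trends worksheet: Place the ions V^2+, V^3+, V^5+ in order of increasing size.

V^5+ < V^3+ < V^2+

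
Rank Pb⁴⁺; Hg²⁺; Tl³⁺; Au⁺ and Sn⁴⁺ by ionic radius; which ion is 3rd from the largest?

Tl³⁺

Electron counts and nuclear charges: Sn⁴⁺ (Z=50, 46 e⁻), Pb⁴⁺ (Z=82, 78 e⁻), Tl³⁺ (Z=81, 78 e⁻), Hg²⁺ (Z=80, 78 e⁻), Au⁺ (Z=79, 78 e⁻). Sn⁴⁺ < Pb⁴⁺ (same group, 1 shell fewer); Pb⁴⁺ < Tl³⁺ (both 78 e⁻, Z=82>81); Tl³⁺ < Hg²⁺ (both 78 e⁻, Z=81>80); Hg²⁺ < Au⁺ (isoelectronic, higher Z=80 is smaller).
That gives Sn⁴⁺ < Pb⁴⁺ < Tl³⁺ < Hg²⁺ < Au⁺. From the largest end, number 3 is Tl³⁺.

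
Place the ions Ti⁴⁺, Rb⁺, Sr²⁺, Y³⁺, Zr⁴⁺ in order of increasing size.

Ti⁴⁺ < Zr⁴⁺ < Y³⁺ < Sr²⁺ < Rb⁺

First list Z and electron count for each: Ti⁴⁺: 18 e⁻, Z=22, Zr⁴⁺: 36 e⁻, Z=40, Y³⁺: 36 e⁻, Z=39, Sr²⁺: 36 e⁻, Z=38, Rb⁺: 36 e⁻, Z=37. Ti⁴⁺ < Zr⁴⁺ (same group, 1 shell fewer); Zr⁴⁺ < Y³⁺ (isoelectronic, higher Z=40 is smaller); Y³⁺ < Sr²⁺ (isoelectronic, higher Z=39 is smaller); Sr²⁺ < Rb⁺ (both 36 e⁻, Z=38>37).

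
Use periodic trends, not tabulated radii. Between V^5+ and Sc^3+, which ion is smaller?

All of these have 18 electrons (isoelectronic). With the same electron cloud, the ion with the most protons pulls it in tightest. Nuclear charges: V^5+ (Z=23), Sc^3+ (Z=21). Highest Z is smallest.

V^5+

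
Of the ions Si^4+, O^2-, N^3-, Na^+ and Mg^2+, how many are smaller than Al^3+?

1

All of these have 10 electrons (isoelectronic). With the same electron cloud, the ion with the most protons pulls it in tightest. Nuclear charges: Si^4+ (Z=14), Al^3+ (Z=13), Mg^2+ (Z=12), Na^+ (Z=11), O^2- (Z=8), N^3- (Z=7). Highest Z is smallest.
Placing each against Al^3+: smaller — Si^4+; larger — Mg^2+, Na^+, O^2-, N^3-. So 1 is smaller.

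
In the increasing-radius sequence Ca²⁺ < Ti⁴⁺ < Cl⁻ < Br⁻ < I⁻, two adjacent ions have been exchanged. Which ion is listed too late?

Check each adjacent pair. Ca²⁺ and Ti⁴⁺ are reversed: both have 18 electrons but Z(Ti)=22 > Z(Ca)=20, so Ti⁴⁺ should be the smaller of the two. No other neighbouring pair contradicts the periodic trends, so Ti⁴⁺ is the ion listed too late.

Ti⁴⁺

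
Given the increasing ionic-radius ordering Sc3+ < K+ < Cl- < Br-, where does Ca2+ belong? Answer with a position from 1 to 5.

First list Z and electron count for each: Sc3+ (Z=21, 18 e⁻), Ca2+ (Z=20, 18 e⁻), K+ (Z=19, 18 e⁻), Cl- (Z=17, 18 e⁻), Br- (Z=35, 36 e⁻). Sc3+ < Ca2+ (isoelectronic, higher Z=21 is smaller); Ca2+ < K+ (isoelectronic, higher Z=20 is smaller); K+ < Cl- (both 18 e⁻, Z=19>17); Cl- < Br- (same group, period 3 vs 4).
The complete sequence is Sc3+ < Ca2+ < K+ < Cl- < Br-. Ca2+ sits at position 2.

2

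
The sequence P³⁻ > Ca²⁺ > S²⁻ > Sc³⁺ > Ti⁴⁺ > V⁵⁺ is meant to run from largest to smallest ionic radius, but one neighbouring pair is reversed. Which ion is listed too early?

Compare adjacent ions: both have 18 electrons but Z(Ca)=20 > Z(S)=16, so Ca²⁺ should be the smaller of the two — yet in this decreasing list Ca²⁺ sits before S²⁻. Nothing else is reversed, so Ca²⁺ should move one place to the right.

Ca²⁺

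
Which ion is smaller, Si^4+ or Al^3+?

Each ion has 10 electrons. The ranking follows nuclear charge in reverse — greater Z gives a smaller radius. Si^4+ (Z=14), Al^3+ (Z=13).

Si^4+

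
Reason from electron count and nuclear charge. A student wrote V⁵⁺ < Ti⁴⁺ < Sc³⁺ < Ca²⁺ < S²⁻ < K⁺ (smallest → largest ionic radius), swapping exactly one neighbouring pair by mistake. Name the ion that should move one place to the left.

K⁺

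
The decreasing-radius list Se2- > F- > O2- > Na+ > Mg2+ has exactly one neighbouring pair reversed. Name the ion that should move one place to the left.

The pair F-, O2- is the wrong way round — they are isoelectronic (10 e⁻) and F has more protons than O (9 vs 8), making F- smaller. All other adjacent pairs agree with periodic trends, so O2- is the misplaced ion.

O2-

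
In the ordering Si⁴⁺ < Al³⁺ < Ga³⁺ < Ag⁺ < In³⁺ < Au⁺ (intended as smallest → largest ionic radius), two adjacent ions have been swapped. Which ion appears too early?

Compare adjacent ions: they are isoelectronic (46 e⁻) and In has more protons than Ag (49 vs 47), making In³⁺ smaller — yet in this increasing list Ag⁺ sits before In³⁺. Nothing else is reversed, so Ag⁺ should move one place to the right.

Ag⁺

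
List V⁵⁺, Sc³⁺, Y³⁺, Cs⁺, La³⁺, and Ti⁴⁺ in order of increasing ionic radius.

V⁵⁺ < Ti⁴⁺ < Sc³⁺ < Y³⁺ < La³⁺ < Cs⁺

Work out protons and electrons: V⁵⁺: 18 e⁻, Z=23, Ti⁴⁺: 18 e⁻, Z=22, Sc³⁺: 18 e⁻, Z=21, Y³⁺: 36 e⁻, Z=39, La³⁺: 54 e⁻, Z=57, Cs⁺: 54 e⁻, Z=55. V⁵⁺ < Ti⁴⁺ (both 18 e⁻, Z=23>22); Ti⁴⁺ < Sc³⁺ (both 18 e⁻, Z=22>21); Sc³⁺ < Y³⁺ (same group, period 4 vs 5); Y³⁺ < La³⁺ (same group, period 5 vs 6); La³⁺ < Cs⁺ (isoelectronic, higher Z=57 is smaller).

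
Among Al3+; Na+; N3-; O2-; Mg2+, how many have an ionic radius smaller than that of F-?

3

Each ion has 10 electrons. The ranking follows nuclear charge in reverse — greater Z gives a smaller radius. Al3+ (Z=13), Mg2+ (Z=12), Na+ (Z=11), F- (Z=9), O2- (Z=8), N3- (Z=7).
Relative to F-, the ions that are smaller are Al3+, Mg2+, Na+. That's 3.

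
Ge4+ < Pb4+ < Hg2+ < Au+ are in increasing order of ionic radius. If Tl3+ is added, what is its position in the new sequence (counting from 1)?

Electron counts and nuclear charges: Ge4+ has 28 e⁻ (Z=32), Pb4+ has 78 e⁻ (Z=82), Tl3+ has 78 e⁻ (Z=81), Hg2+ has 78 e⁻ (Z=80), Au+ has 78 e⁻ (Z=79). Ge4+ < Pb4+ (same group, period 4 vs 6); Pb4+ < Tl3+ (both 78 e⁻, Z=82>81); Tl3+ < Hg2+ (both 78 e⁻, Z=81>80); Hg2+ < Au+ (isoelectronic, higher Z=80 is smaller).
The complete sequence is Ge4+ < Pb4+ < Tl3+ < Hg2+ < Au+. Tl3+ sits at position 3.

3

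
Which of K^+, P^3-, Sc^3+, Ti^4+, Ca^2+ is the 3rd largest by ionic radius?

Isoelectronic series (18 e⁻ each). Size is set by nuclear charge: more protons means a smaller ion. Ti^4+ (Z=22), Sc^3+ (Z=21), Ca^2+ (Z=20), K^+ (Z=19), P^3- (Z=15).
Ordering: Ti^4+ < Sc^3+ < Ca^2+ < K^+ < P^3-. The 3rd largest is Ca^2+.

Ca^2+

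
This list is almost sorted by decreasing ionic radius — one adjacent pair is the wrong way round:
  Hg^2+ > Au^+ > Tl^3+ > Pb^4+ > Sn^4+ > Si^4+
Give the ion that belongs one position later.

Hg^2+

Compare adjacent ions: both have 78 electrons but Z(Hg)=80 > Z(Au)=79, so Hg^2+ should be the smaller of the two — yet in this decreasing list Hg^2+ sits before Au^+. Nothing else is reversed, so Hg^2+ should move one place to the right.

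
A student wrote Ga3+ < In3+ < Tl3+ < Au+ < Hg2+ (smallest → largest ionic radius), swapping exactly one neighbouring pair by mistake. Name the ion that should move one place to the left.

Scanning neighbour by neighbour, only Au+/Hg2+ violates a trend: Hg2+ and Au+ share 78 electrons; the higher nuclear charge on Hg (Z=80) contracts it more, so Hg2+ < Au+. That makes Hg2+ the one sitting a position late relative to where it belongs.

Hg2+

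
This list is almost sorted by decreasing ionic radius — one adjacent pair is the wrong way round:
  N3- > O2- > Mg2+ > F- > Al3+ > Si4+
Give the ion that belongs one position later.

Mg2+

Check each adjacent pair. Mg2+ and F- are reversed: both have 10 electrons but Z(Mg)=12 > Z(F)=9, so Mg2+ should be the smaller of the two. No other neighbouring pair contradicts the periodic trends, so Mg2+ is the ion listed too early.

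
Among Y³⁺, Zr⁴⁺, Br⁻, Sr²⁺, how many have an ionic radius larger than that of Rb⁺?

1

Each ion has 36 electrons. The ranking follows nuclear charge in reverse — greater Z gives a smaller radius. Zr⁴⁺ (Z=40), Y³⁺ (Z=39), Sr²⁺ (Z=38), Rb⁺ (Z=37), Br⁻ (Z=35).
Ordering all of them (including Rb⁺) by radius gives Zr⁴⁺ < Y³⁺ < Sr²⁺ < Rb⁺ < Br⁻. Count: 1.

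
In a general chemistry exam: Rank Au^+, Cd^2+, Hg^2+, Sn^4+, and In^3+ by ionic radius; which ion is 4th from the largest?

In^3+

First list Z and electron count for each: Sn^4+: 46 e⁻, Z=50, In^3+: 46 e⁻, Z=49, Cd^2+: 46 e⁻, Z=48, Hg^2+: 78 e⁻, Z=80, Au^+: 78 e⁻, Z=79. Sn^4+ < In^3+ (both 46 e⁻, Z=50>49); In^3+ < Cd^2+ (isoelectronic, higher Z=49 is smaller); Cd^2+ < Hg^2+ (same group, period 5 vs 6); Hg^2+ < Au^+ (isoelectronic, higher Z=80 is smaller).
Full ascending order: Sn^4+ < In^3+ < Cd^2+ < Hg^2+ < Au^+. Counting from the largest, position 4 is In^3+.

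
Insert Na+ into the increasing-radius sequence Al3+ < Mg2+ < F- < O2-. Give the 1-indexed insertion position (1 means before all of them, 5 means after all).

Each ion has 10 electrons. The ranking follows nuclear charge in reverse — greater Z gives a smaller radius. Al3+ (Z=13), Mg2+ (Z=12), Na+ (Z=11), F- (Z=9), O2- (Z=8).
Putting Na+ in gives Al3+ < Mg2+ < Na+ < F- < O2-; it lands at slot 3.

3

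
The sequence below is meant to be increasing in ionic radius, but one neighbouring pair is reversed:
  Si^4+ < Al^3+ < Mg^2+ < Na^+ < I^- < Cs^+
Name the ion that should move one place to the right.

I^-

Compare adjacent ions: both have 54 electrons but Z(Cs)=55 > Z(I)=53, so Cs^+ should be the smaller of the two — yet in this increasing list I^- sits before Cs^+. Nothing else is reversed, so I^- should move one place to the right.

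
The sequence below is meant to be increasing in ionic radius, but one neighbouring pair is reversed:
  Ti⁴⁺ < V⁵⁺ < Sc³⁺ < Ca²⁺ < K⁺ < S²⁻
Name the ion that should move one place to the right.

Check each adjacent pair. Ti⁴⁺ and V⁵⁺ are reversed: V⁵⁺ and Ti⁴⁺ share 18 electrons; the higher nuclear charge on V (Z=23) contracts it more, so V⁵⁺ < Ti⁴⁺. No other neighbouring pair contradicts the periodic trends, so Ti⁴⁺ is the ion listed too early.

Ti⁴⁺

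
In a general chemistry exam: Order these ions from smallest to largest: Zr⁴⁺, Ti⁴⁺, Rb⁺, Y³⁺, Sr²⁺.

Ti⁴⁺: 18 e⁻, Z=22, Zr⁴⁺: 36 e⁻, Z=40, Y³⁺: 36 e⁻, Z=39, Sr²⁺: 36 e⁻, Z=38, Rb⁺: 36 e⁻, Z=37. Ti⁴⁺ < Zr⁴⁺ (same group, period 4 vs 5); Zr⁴⁺ < Y³⁺ (both 36 e⁻, Z=40>39); Y³⁺ < Sr²⁺ (both 36 e⁻, Z=39>38); Sr²⁺ < Rb⁺ (isoelectronic, higher Z=38 is smaller).

Ti⁴⁺ < Zr⁴⁺ < Y³⁺ < Sr²⁺ < Rb⁺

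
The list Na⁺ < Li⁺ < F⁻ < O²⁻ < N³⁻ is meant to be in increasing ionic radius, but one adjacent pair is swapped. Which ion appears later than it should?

Compare adjacent ions: both in group 1 with the same charge; Li⁺ (period 2) has the smaller radius — yet in this increasing list Na⁺ sits before Li⁺. Nothing else is reversed, so Li⁺ should move one place to the left.

Li⁺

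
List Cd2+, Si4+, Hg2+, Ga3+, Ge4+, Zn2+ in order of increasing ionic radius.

Electron counts and nuclear charges: Si4+: 10 e⁻, Z=14, Ge4+: 28 e⁻, Z=32, Ga3+: 28 e⁻, Z=31, Zn2+: 28 e⁻, Z=30, Cd2+: 46 e⁻, Z=48, Hg2+: 78 e⁻, Z=80. Si4+ < Ge4+ (same group, period 3 vs 4); Ge4+ < Ga3+ (isoelectronic, higher Z=32 is smaller); Ga3+ < Zn2+ (both 28 e⁻, Z=31>30); Zn2+ < Cd2+ (same group, period 4 vs 5); Cd2+ < Hg2+ (same group, period 5 vs 6).

Si4+ < Ge4+ < Ga3+ < Zn2+ < Cd2+ < Hg2+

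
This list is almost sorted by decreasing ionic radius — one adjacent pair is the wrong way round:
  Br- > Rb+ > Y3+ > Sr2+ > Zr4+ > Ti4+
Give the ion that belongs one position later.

Y3+

Compare adjacent ions: they are isoelectronic (36 e⁻) and Y has more protons than Sr (39 vs 38), making Y3+ smaller — yet in this decreasing list Y3+ sits before Sr2+. Nothing else is reversed, so Y3+ should move one place to the right.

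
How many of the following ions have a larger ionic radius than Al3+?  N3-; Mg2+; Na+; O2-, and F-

Isoelectronic series (10 e⁻ each). Size is set by nuclear charge: more protons means a smaller ion. Al3+ (Z=13), Mg2+ (Z=12), Na+ (Z=11), F- (Z=9), O2- (Z=8), N3- (Z=7).
Ordering all of them (including Al3+) by radius gives Al3+ < Mg2+ < Na+ < F- < O2- < N3-. So 5 are larger.

5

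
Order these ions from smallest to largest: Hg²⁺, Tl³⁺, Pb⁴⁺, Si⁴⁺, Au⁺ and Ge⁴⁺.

Si⁴⁺ < Ge⁴⁺ < Pb⁴⁺ < Tl³⁺ < Hg²⁺ < Au⁺

Electron counts and nuclear charges: Si⁴⁺: 10 e⁻, Z=14, Ge⁴⁺: 28 e⁻, Z=32, Pb⁴⁺: 78 e⁻, Z=82, Tl³⁺: 78 e⁻, Z=81, Hg²⁺: 78 e⁻, Z=80, Au⁺: 78 e⁻, Z=79. Si⁴⁺ < Ge⁴⁺ (same group, period 3 vs 4); Ge⁴⁺ < Pb⁴⁺ (same group, 2 shells fewer); Pb⁴⁺ < Tl³⁺ (isoelectronic, higher Z=82 is smaller); Tl³⁺ < Hg²⁺ (isoelectronic, higher Z=81 is smaller); Hg²⁺ < Au⁺ (both 78 e⁻, Z=80>79).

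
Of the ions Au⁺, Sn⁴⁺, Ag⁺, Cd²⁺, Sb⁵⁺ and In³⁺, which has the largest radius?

Au⁺

Work out protons and electrons: Sb⁵⁺: 46 e⁻, Z=51, Sn⁴⁺: 46 e⁻, Z=50, In³⁺: 46 e⁻, Z=49, Cd²⁺: 46 e⁻, Z=48, Ag⁺: 46 e⁻, Z=47, Au⁺: 78 e⁻, Z=79. Sb⁵⁺ < Sn⁴⁺ (both 46 e⁻, Z=51>50); Sn⁴⁺ < In³⁺ (both 46 e⁻, Z=50>49); In³⁺ < Cd²⁺ (isoelectronic, higher Z=49 is smaller); Cd²⁺ < Ag⁺ (isoelectronic, higher Z=48 is smaller); Ag⁺ < Au⁺ (same group, 1 shell fewer).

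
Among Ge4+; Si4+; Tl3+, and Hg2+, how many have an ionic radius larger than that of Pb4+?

Tabulating Z and e⁻: Si4+ (Z=14, 10 e⁻), Ge4+ (Z=32, 28 e⁻), Pb4+ (Z=82, 78 e⁻), Tl3+ (Z=81, 78 e⁻), Hg2+ (Z=80, 78 e⁻). Si4+ < Ge4+ (same group, period 3 vs 4); Ge4+ < Pb4+ (same group, period 4 vs 6); Pb4+ < Tl3+ (both 78 e⁻, Z=82>81); Tl3+ < Hg2+ (isoelectronic, higher Z=81 is smaller).
Ordering all of them (including Pb4+) by radius gives Si4+ < Ge4+ < Pb4+ < Tl3+ < Hg2+. That's 2.

2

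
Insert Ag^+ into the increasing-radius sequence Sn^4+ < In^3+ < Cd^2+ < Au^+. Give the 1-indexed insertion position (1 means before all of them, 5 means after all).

Sn^4+: 46 e⁻, Z=50, In^3+: 46 e⁻, Z=49, Cd^2+: 46 e⁻, Z=48, Ag^+: 46 e⁻, Z=47, Au^+: 78 e⁻, Z=79. Sn^4+ < In^3+ (both 46 e⁻, Z=50>49); In^3+ < Cd^2+ (isoelectronic, higher Z=49 is smaller); Cd^2+ < Ag^+ (both 46 e⁻, Z=48>47); Ag^+ < Au^+ (same group, 1 shell fewer).
Putting Ag^+ in gives Sn^4+ < In^3+ < Cd^2+ < Ag^+ < Au^+; it lands at slot 4.

4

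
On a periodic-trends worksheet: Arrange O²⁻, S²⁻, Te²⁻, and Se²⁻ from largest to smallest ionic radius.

Te²⁻ > Se²⁻ > S²⁻ > O²⁻

All are in the same group with charge -2. Radius grows down the group as n (the outermost shell) increases.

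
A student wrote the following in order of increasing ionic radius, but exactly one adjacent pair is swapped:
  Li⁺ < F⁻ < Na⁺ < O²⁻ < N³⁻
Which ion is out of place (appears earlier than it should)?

Check each adjacent pair. F⁻ and Na⁺ are reversed: Na⁺ and F⁻ share 10 electrons; the higher nuclear charge on Na (Z=11) contracts it more, so Na⁺ < F⁻. No other neighbouring pair contradicts the periodic trends, so F⁻ is the ion listed too early.

F⁻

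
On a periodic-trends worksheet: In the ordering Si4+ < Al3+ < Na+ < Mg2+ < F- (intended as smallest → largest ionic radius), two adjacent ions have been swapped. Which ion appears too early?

Na+

Check each adjacent pair. Na+ and Mg2+ are reversed: they are isoelectronic (10 e⁻) and Mg has more protons than Na (12 vs 11), making Mg2+ smaller. No other neighbouring pair contradicts the periodic trends, so Na+ is the ion listed too early.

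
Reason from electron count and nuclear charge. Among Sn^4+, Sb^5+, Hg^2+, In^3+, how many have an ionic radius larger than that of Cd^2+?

Sb^5+: 46 e⁻, Z=51, Sn^4+: 46 e⁻, Z=50, In^3+: 46 e⁻, Z=49, Cd^2+: 46 e⁻, Z=48, Hg^2+: 78 e⁻, Z=80. Sb^5+ < Sn^4+ (isoelectronic, higher Z=51 is smaller); Sn^4+ < In^3+ (both 46 e⁻, Z=50>49); In^3+ < Cd^2+ (both 46 e⁻, Z=49>48); Cd^2+ < Hg^2+ (same group, 1 shell fewer).
Ordering all of them (including Cd^2+) by radius gives Sb^5+ < Sn^4+ < In^3+ < Cd^2+ < Hg^2+. So 1 is larger.

1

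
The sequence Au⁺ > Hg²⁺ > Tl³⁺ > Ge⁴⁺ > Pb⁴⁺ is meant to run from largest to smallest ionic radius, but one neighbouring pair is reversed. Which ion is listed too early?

Ge⁴⁺

The pair Ge⁴⁺, Pb⁴⁺ is the wrong way round — both in group 14 with the same charge; Ge⁴⁺ (period 4) has the smaller radius. All other adjacent pairs agree with periodic trends, so Ge⁴⁺ is the misplaced ion.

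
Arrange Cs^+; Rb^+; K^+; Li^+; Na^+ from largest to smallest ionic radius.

Cs^+ > Rb^+ > K^+ > Na^+ > Li^+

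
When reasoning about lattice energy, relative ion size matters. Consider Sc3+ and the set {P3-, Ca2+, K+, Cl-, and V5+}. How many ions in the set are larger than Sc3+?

4

All of these have 18 electrons (isoelectronic). With the same electron cloud, the ion with the most protons pulls it in tightest. Nuclear charges: V5+ (Z=23), Sc3+ (Z=21), Ca2+ (Z=20), K+ (Z=19), Cl- (Z=17), P3- (Z=15). Highest Z is smallest.
Relative to Sc3+, the ions that are larger are Ca2+, K+, Cl-, P3-. That's 4.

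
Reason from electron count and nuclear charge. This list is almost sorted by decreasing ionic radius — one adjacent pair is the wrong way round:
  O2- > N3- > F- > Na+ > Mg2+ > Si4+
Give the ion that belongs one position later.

Scanning neighbour by neighbour, only O2-/N3- violates a trend: O2- and N3- share 10 electrons; the higher nuclear charge on O (Z=8) contracts it more, so O2- < N3-. That makes O2- the one sitting a position early relative to where it belongs.

O2-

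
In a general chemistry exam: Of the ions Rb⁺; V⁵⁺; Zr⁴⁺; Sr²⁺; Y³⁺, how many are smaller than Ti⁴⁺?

Work out protons and electrons: V⁵⁺ (Z=23, 18 e⁻), Ti⁴⁺ (Z=22, 18 e⁻), Zr⁴⁺ (Z=40, 36 e⁻), Y³⁺ (Z=39, 36 e⁻), Sr²⁺ (Z=38, 36 e⁻), Rb⁺ (Z=37, 36 e⁻). V⁵⁺ < Ti⁴⁺ (both 18 e⁻, Z=23>22); Ti⁴⁺ < Zr⁴⁺ (same group, 1 shell fewer); Zr⁴⁺ < Y³⁺ (isoelectronic, higher Z=40 is smaller); Y³⁺ < Sr²⁺ (isoelectronic, higher Z=39 is smaller); Sr²⁺ < Rb⁺ (both 36 e⁻, Z=38>37).
Overall: V⁵⁺ < Ti⁴⁺ < Zr⁴⁺ < Y³⁺ < Sr²⁺ < Rb⁺. Ti⁴⁺ has 1 below it and 4 above. That's 1.

1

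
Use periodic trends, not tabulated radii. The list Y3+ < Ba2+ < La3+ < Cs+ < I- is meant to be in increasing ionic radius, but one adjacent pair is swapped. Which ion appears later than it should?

Compare adjacent ions: both have 54 electrons but Z(La)=57 > Z(Ba)=56, so La3+ should be the smaller of the two — yet in this increasing list Ba2+ sits before La3+. Nothing else is reversed, so La3+ should move one place to the left.

La3+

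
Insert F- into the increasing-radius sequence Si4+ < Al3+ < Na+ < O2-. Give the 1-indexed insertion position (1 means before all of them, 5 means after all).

Each ion has 10 electrons. The ranking follows nuclear charge in reverse — greater Z gives a smaller radius. Si4+ (Z=14), Al3+ (Z=13), Na+ (Z=11), F- (Z=9), O2- (Z=8).
Putting F- in gives Si4+ < Al3+ < Na+ < F- < O2-; it lands at slot 4.

4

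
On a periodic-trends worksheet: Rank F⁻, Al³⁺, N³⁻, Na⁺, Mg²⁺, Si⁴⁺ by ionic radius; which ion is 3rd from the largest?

Na⁺

Isoelectronic series (10 e⁻ each). Size is set by nuclear charge: more protons means a smaller ion. Si⁴⁺ (Z=14), Al³⁺ (Z=13), Mg²⁺ (Z=12), Na⁺ (Z=11), F⁻ (Z=9), N³⁻ (Z=7).
That gives Si⁴⁺ < Al³⁺ < Mg²⁺ < Na⁺ < F⁻ < N³⁻. From the largest end, number 3 is Na⁺.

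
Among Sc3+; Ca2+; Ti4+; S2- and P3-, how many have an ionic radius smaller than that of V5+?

Each ion has 18 electrons. The ranking follows nuclear charge in reverse — greater Z gives a smaller radius. V5+ (Z=23), Ti4+ (Z=22), Sc3+ (Z=21), Ca2+ (Z=20), S2- (Z=16), P3- (Z=15).
Ordering all of them (including V5+) by radius gives V5+ < Ti4+ < Sc3+ < Ca2+ < S2- < P3-. So 0 are smaller.

0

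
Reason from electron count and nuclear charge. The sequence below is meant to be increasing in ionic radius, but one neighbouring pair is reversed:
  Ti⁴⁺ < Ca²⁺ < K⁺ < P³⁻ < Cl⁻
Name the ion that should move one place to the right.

P³⁻

Scanning neighbour by neighbour, only P³⁻/Cl⁻ violates a trend: both have 18 electrons but Z(Cl)=17 > Z(P)=15, so Cl⁻ should be the smaller of the two. That makes P³⁻ the one sitting a position early relative to where it belongs.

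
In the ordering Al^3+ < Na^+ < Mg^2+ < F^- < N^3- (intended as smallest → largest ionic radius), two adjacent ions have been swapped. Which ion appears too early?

The pair Na^+, Mg^2+ is the wrong way round — Mg^2+ and Na^+ share 10 electrons; the higher nuclear charge on Mg (Z=12) contracts it more, so Mg^2+ < Na^+. All other adjacent pairs agree with periodic trends, so Na^+ is the misplaced ion.

Na^+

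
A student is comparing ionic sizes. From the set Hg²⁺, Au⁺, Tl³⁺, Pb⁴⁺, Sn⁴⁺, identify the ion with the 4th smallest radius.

Hg²⁺

Work out protons and electrons: Sn⁴⁺: 46 e⁻, Z=50, Pb⁴⁺: 78 e⁻, Z=82, Tl³⁺: 78 e⁻, Z=81, Hg²⁺: 78 e⁻, Z=80, Au⁺: 78 e⁻, Z=79. Sn⁴⁺ < Pb⁴⁺ (same group, period 5 vs 6); Pb⁴⁺ < Tl³⁺ (both 78 e⁻, Z=82>81); Tl³⁺ < Hg²⁺ (isoelectronic, higher Z=81 is smaller); Hg²⁺ < Au⁺ (both 78 e⁻, Z=80>79).
Ordering: Sn⁴⁺ < Pb⁴⁺ < Tl³⁺ < Hg²⁺ < Au⁺. The 4th smallest is Hg²⁺.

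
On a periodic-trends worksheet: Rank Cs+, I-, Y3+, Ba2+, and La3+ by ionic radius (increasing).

Electron counts and nuclear charges: Y3+ has 36 e⁻ (Z=39), La3+ has 54 e⁻ (Z=57), Ba2+ has 54 e⁻ (Z=56), Cs+ has 54 e⁻ (Z=55), I- has 54 e⁻ (Z=53). Y3+ < La3+ (same group, 1 shell fewer); La3+ < Ba2+ (isoelectronic, higher Z=57 is smaller); Ba2+ < Cs+ (both 54 e⁻, Z=56>55); Cs+ < I- (isoelectronic, higher Z=55 is smaller).

Y3+ < La3+ < Ba2+ < Cs+ < I-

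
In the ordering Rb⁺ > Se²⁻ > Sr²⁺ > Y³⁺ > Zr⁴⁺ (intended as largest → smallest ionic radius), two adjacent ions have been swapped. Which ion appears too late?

Se²⁻

Scanning neighbour by neighbour, only Rb⁺/Se²⁻ violates a trend: Rb⁺ and Se²⁻ share 36 electrons; the higher nuclear charge on Rb (Z=37) contracts it more, so Rb⁺ < Se²⁻. That makes Se²⁻ the one sitting a position late relative to where it belongs.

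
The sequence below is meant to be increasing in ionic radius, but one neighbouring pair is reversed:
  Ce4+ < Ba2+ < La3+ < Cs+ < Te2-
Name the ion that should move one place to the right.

Ba2+

Compare adjacent ions: La3+ and Ba2+ share 54 electrons; the higher nuclear charge on La (Z=57) contracts it more, so La3+ < Ba2+ — yet in this increasing list Ba2+ sits before La3+. Nothing else is reversed, so Ba2+ should move one place to the right.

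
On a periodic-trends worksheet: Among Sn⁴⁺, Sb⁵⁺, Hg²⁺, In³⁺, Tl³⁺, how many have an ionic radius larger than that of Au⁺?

0

Sb⁵⁺: 46 e⁻, Z=51, Sn⁴⁺: 46 e⁻, Z=50, In³⁺: 46 e⁻, Z=49, Tl³⁺: 78 e⁻, Z=81, Hg²⁺: 78 e⁻, Z=80, Au⁺: 78 e⁻, Z=79. Sb⁵⁺ < Sn⁴⁺ (both 46 e⁻, Z=51>50); Sn⁴⁺ < In³⁺ (both 46 e⁻, Z=50>49); In³⁺ < Tl³⁺ (same group, 1 shell fewer); Tl³⁺ < Hg²⁺ (both 78 e⁻, Z=81>80); Hg²⁺ < Au⁺ (both 78 e⁻, Z=80>79).
Placing each against Au⁺: smaller — Sb⁵⁺, Sn⁴⁺, In³⁺, Tl³⁺, Hg²⁺; larger — none. So 0 are larger.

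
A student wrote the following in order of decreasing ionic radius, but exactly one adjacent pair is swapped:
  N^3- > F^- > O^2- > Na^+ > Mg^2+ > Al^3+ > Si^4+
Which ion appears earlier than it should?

Compare adjacent ions: F^- and O^2- share 10 electrons; the higher nuclear charge on F (Z=9) contracts it more, so F^- < O^2- — yet in this decreasing list F^- sits before O^2-. Nothing else is reversed, so F^- should move one place to the right.

F^-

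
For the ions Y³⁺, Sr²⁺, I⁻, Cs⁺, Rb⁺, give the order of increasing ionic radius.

Tabulating Z and e⁻: Y³⁺ has 36 e⁻ (Z=39), Sr²⁺ has 36 e⁻ (Z=38), Rb⁺ has 36 e⁻ (Z=37), Cs⁺ has 54 e⁻ (Z=55), I⁻ has 54 e⁻ (Z=53). Y³⁺ < Sr²⁺ (both 36 e⁻, Z=39>38); Sr²⁺ < Rb⁺ (both 36 e⁻, Z=38>37); Rb⁺ < Cs⁺ (same group, 1 shell fewer); Cs⁺ < I⁻ (both 54 e⁻, Z=55>53).

Y³⁺ < Sr²⁺ < Rb⁺ < Cs⁺ < I⁻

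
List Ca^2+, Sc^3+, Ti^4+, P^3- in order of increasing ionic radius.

Ti^4+ < Sc^3+ < Ca^2+ < P^3-

Each ion has 18 electrons. The ranking follows nuclear charge in reverse — greater Z gives a smaller radius. Ti^4+ (Z=22), Sc^3+ (Z=21), Ca^2+ (Z=20), P^3- (Z=15).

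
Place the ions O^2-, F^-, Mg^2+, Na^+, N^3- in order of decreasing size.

N^3- > O^2- > F^- > Na^+ > Mg^2+

Isoelectronic series (10 e⁻ each). Size is set by nuclear charge: more protons means a smaller ion. Mg^2+ (Z=12), Na^+ (Z=11), F^- (Z=9), O^2- (Z=8), N^3- (Z=7).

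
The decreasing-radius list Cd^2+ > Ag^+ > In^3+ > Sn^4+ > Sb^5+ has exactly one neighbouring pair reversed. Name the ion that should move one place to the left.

Scanning neighbour by neighbour, only Cd^2+/Ag^+ violates a trend: both have 46 electrons but Z(Cd)=48 > Z(Ag)=47, so Cd^2+ should be the smaller of the two. That makes Ag^+ the one sitting a position late relative to where it belongs.

Ag^+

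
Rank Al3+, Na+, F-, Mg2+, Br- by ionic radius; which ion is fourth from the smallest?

F-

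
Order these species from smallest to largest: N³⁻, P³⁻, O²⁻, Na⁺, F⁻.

Na⁺ < F⁻ < O²⁻ < N³⁻ < P³⁻

Work out protons and electrons: Na⁺: 10 e⁻, Z=11, F⁻: 10 e⁻, Z=9, O²⁻: 10 e⁻, Z=8, N³⁻: 10 e⁻, Z=7, P³⁻: 18 e⁻, Z=15. Na⁺ < F⁻ (both 10 e⁻, Z=11>9); F⁻ < O²⁻ (isoelectronic, higher Z=9 is smaller); O²⁻ < N³⁻ (both 10 e⁻, Z=8>7); N³⁻ < P³⁻ (same group, period 2 vs 3).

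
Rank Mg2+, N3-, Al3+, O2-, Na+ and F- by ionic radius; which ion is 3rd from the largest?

F-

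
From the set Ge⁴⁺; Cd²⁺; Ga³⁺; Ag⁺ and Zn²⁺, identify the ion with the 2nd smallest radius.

Electron counts and nuclear charges: Ge⁴⁺: 28 e⁻, Z=32, Ga³⁺: 28 e⁻, Z=31, Zn²⁺: 28 e⁻, Z=30, Cd²⁺: 46 e⁻, Z=48, Ag⁺: 46 e⁻, Z=47. Ge⁴⁺ < Ga³⁺ (both 28 e⁻, Z=32>31); Ga³⁺ < Zn²⁺ (isoelectronic, higher Z=31 is smaller); Zn²⁺ < Cd²⁺ (same group, 1 shell fewer); Cd²⁺ < Ag⁺ (both 46 e⁻, Z=48>47).
Full ascending order: Ge⁴⁺ < Ga³⁺ < Zn²⁺ < Cd²⁺ < Ag⁺. Counting from the smallest, position 2 is Ga³⁺.

Ga³⁺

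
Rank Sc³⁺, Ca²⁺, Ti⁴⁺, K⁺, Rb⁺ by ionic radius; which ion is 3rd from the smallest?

Ti⁴⁺: 18 e⁻, Z=22, Sc³⁺: 18 e⁻, Z=21, Ca²⁺: 18 e⁻, Z=20, K⁺: 18 e⁻, Z=19, Rb⁺: 36 e⁻, Z=37. Ti⁴⁺ < Sc³⁺ (both 18 e⁻, Z=22>21); Sc³⁺ < Ca²⁺ (isoelectronic, higher Z=21 is smaller); Ca²⁺ < K⁺ (both 18 e⁻, Z=20>19); K⁺ < Rb⁺ (same group, period 4 vs 5).
That gives Ti⁴⁺ < Sc³⁺ < Ca²⁺ < K⁺ < Rb⁺. From the smallest end, number 3 is Ca²⁺.

Ca²⁺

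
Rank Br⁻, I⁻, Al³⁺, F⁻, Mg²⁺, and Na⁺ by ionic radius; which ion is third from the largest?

F⁻

Work out protons and electrons: Al³⁺ has 10 e⁻ (Z=13), Mg²⁺ has 10 e⁻ (Z=12), Na⁺ has 10 e⁻ (Z=11), F⁻ has 10 e⁻ (Z=9), Br⁻ has 36 e⁻ (Z=35), I⁻ has 54 e⁻ (Z=53). Al³⁺ < Mg²⁺ (isoelectronic, higher Z=13 is smaller); Mg²⁺ < Na⁺ (isoelectronic, higher Z=12 is smaller); Na⁺ < F⁻ (isoelectronic, higher Z=11 is smaller); F⁻ < Br⁻ (same group, period 2 vs 4); Br⁻ < I⁻ (same group, 1 shell fewer).
Full ascending order: Al³⁺ < Mg²⁺ < Na⁺ < F⁻ < Br⁻ < I⁻. Counting from the largest, position 3 is F⁻.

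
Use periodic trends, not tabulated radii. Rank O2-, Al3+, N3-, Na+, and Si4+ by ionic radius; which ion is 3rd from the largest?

Na+

These species are isoelectronic with 10 electrons. The only difference is the number of protons: Si4+ (Z=14), Al3+ (Z=13), Na+ (Z=11), O2- (Z=8), N3- (Z=7). The strongest nuclear pull (Si4+) gives the smallest ion.
That gives Si4+ < Al3+ < Na+ < O2- < N3-. From the largest end, number 3 is Na+.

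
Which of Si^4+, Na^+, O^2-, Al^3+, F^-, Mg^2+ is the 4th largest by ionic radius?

Mg^2+

Each ion has 10 electrons. The ranking follows nuclear charge in reverse — greater Z gives a smaller radius. Si^4+ (Z=14), Al^3+ (Z=13), Mg^2+ (Z=12), Na^+ (Z=11), F^- (Z=9), O^2- (Z=8).
So the order is Si^4+ < Al^3+ < Mg^2+ < Na^+ < F^- < O^2-; the 4th-largest ion is Mg^2+.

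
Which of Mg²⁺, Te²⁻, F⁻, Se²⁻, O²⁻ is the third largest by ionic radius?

O²⁻

Mg²⁺ (Z=12, 10 e⁻), F⁻ (Z=9, 10 e⁻), O²⁻ (Z=8, 10 e⁻), Se²⁻ (Z=34, 36 e⁻), Te²⁻ (Z=52, 54 e⁻). Mg²⁺ < F⁻ (both 10 e⁻, Z=12>9); F⁻ < O²⁻ (isoelectronic, higher Z=9 is smaller); O²⁻ < Se²⁻ (same group, 2 shells fewer); Se²⁻ < Te²⁻ (same group, 1 shell fewer).
So the order is Mg²⁺ < F⁻ < O²⁻ < Se²⁻ < Te²⁻; the 3rd-largest ion is O²⁻.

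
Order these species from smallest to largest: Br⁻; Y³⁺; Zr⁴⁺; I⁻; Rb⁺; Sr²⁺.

Zr⁴⁺ < Y³⁺ < Sr²⁺ < Rb⁺ < Br⁻ < I⁻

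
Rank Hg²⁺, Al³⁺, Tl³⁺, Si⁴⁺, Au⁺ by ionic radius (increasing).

Si⁴⁺ < Al³⁺ < Tl³⁺ < Hg²⁺ < Au⁺

Tabulating Z and e⁻: Si⁴⁺ (Z=14, 10 e⁻), Al³⁺ (Z=13, 10 e⁻), Tl³⁺ (Z=81, 78 e⁻), Hg²⁺ (Z=80, 78 e⁻), Au⁺ (Z=79, 78 e⁻). Si⁴⁺ < Al³⁺ (isoelectronic, higher Z=14 is smaller); Al³⁺ < Tl³⁺ (same group, period 3 vs 6); Tl³⁺ < Hg²⁺ (isoelectronic, higher Z=81 is smaller); Hg²⁺ < Au⁺ (isoelectronic, higher Z=80 is smaller).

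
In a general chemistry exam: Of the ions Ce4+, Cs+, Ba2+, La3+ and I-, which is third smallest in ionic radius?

Ba2+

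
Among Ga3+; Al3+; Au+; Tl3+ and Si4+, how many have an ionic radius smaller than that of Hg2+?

Tabulating Z and e⁻: Si4+ has 10 e⁻ (Z=14), Al3+ has 10 e⁻ (Z=13), Ga3+ has 28 e⁻ (Z=31), Tl3+ has 78 e⁻ (Z=81), Hg2+ has 78 e⁻ (Z=80), Au+ has 78 e⁻ (Z=79). Si4+ < Al3+ (both 10 e⁻, Z=14>13); Al3+ < Ga3+ (same group, period 3 vs 4); Ga3+ < Tl3+ (same group, period 4 vs 6); Tl3+ < Hg2+ (both 78 e⁻, Z=81>80); Hg2+ < Au+ (isoelectronic, higher Z=80 is smaller).
Relative to Hg2+, the ions that are smaller are Si4+, Al3+, Ga3+, Tl3+. That's 4.

4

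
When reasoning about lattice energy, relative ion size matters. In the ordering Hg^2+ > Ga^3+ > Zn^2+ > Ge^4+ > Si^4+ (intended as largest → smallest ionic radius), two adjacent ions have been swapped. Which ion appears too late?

Zn^2+

The pair Ga^3+, Zn^2+ is the wrong way round — Ga^3+ and Zn^2+ share 28 electrons; the higher nuclear charge on Ga (Z=31) contracts it more, so Ga^3+ < Zn^2+. All other adjacent pairs agree with periodic trends, so Zn^2+ is the misplaced ion.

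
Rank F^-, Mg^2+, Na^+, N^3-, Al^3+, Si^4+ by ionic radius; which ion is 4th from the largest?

Mg^2+

All of these have 10 electrons (isoelectronic). With the same electron cloud, the ion with the most protons pulls it in tightest. Nuclear charges: Si^4+ (Z=14), Al^3+ (Z=13), Mg^2+ (Z=12), Na^+ (Z=11), F^- (Z=9), N^3- (Z=7). Highest Z is smallest.
Ordering: Si^4+ < Al^3+ < Mg^2+ < Na^+ < F^- < N^3-. The 4th largest is Mg^2+.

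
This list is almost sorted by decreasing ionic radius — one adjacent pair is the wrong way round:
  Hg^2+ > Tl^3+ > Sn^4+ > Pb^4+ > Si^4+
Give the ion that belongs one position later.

Sn^4+

Compare adjacent ions: same group and charge — period 5 sits above period 6, so Sn^4+ is smaller — yet in this decreasing list Sn^4+ sits before Pb^4+. Nothing else is reversed, so Sn^4+ should move one place to the right.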